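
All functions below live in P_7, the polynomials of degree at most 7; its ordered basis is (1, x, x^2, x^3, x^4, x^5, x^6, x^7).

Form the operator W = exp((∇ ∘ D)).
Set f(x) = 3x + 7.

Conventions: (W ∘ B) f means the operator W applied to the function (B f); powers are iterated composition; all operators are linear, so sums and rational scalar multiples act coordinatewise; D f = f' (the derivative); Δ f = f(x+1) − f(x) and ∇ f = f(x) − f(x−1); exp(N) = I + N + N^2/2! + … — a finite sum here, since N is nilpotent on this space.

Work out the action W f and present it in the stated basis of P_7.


the series for exp((∇ ∘ D)) f terminates at order 0
exp((∇ ∘ D)) f = 3x + 7

the image equals g(x) = 3x + 7


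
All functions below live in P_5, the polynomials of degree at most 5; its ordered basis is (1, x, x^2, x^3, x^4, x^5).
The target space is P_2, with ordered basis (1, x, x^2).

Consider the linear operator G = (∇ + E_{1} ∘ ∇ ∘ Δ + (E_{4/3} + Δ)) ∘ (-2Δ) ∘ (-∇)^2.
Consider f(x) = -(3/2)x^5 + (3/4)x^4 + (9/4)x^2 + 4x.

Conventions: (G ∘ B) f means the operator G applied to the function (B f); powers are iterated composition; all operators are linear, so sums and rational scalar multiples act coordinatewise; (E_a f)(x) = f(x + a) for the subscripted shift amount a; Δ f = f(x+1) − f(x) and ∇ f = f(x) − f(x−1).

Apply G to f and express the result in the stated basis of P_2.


∇ f = -(15/2)x^4 + 18x^3 - (39/2)x^2 + 15x - 1/2
(-∇) f = (15/2)x^4 - 18x^3 + (39/2)x^2 - 15x + 1/2
∇ (-∇) f = 30x^3 - 99x^2 + 123x - 60
(-∇) (-∇) f = -30x^3 + 99x^2 - 123x + 60
Δ (-∇)^2 f = -90x^2 + 108x - 54
(-2Δ) (-∇)^2 f = 180x^2 - 216x + 108
∇ (-2Δ) (-∇)^2 f = 360x - 396
Δ (-2Δ) (-∇)^2 f = 360x - 36
∇ Δ (-2Δ) (-∇)^2 f = 360
E_{1} ∇ Δ (-2Δ) (-∇)^2 f = 360
E_{4/3} (-2Δ) (-∇)^2 f = 180x^2 + 264x + 140
Δ (-2Δ) (-∇)^2 f = 360x - 36
(E_{4/3} + Δ) (-2Δ) (-∇)^2 f = 180x^2 + 624x + 104
(∇ + E_{1} ∘ ∇ ∘ Δ + (E_{4/3} + Δ)) (-2Δ) (-∇)^2 f = 180x^2 + 984x + 68

the image equals g(x) = 180x^2 + 984x + 68


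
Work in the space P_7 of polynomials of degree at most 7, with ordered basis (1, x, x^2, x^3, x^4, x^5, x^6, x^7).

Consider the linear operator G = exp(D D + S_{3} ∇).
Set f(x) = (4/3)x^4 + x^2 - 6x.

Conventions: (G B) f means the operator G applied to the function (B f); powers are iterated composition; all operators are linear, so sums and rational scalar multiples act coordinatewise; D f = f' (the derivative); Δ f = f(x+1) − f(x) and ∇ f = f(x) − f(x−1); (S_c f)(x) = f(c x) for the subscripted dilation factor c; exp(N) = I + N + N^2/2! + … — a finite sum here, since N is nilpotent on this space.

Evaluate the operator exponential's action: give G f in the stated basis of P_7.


order-1 term: 144x^3 - 56x^2 + 22x - 19/3
order-2 term: 1944x^2 - 384x + 55
order-3 term: 3888x + 520
order-4 term: 972
the series for exp(D D + S_{3} ∇) f terminates at order 4
exp(D D + S_{3} ∇) f = (4/3)x^4 + 144x^3 + 1889x^2 + 3520x + 4622/3

g(x) = (4/3)x^4 + 144x^3 + 1889x^2 + 3520x + 4622/3


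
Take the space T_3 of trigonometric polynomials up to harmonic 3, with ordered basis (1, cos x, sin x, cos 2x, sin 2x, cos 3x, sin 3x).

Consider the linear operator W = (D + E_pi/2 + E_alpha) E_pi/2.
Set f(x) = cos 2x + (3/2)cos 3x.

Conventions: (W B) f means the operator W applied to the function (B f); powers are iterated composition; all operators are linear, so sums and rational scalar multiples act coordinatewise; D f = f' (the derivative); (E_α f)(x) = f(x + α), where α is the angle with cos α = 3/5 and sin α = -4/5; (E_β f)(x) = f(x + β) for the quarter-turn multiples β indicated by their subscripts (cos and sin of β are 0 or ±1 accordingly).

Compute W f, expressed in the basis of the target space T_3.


the image equals g(x) = (32/25)cos 2x + (26/25)sin 2x + (309/125)cos 3x - (351/250)sin 3x

E_pi/2 f = -cos 2x + (3/2)sin 3x
D E_pi/2 f = 2sin 2x + (9/2)cos 3x
E_pi/2 E_pi/2 f = cos 2x - (3/2)cos 3x
E_alpha E_pi/2 f = (7/25)cos 2x - (24/25)sin 2x - (66/125)cos 3x - (351/250)sin 3x
(D + E_pi/2 + E_alpha) E_pi/2 f = (32/25)cos 2x + (26/25)sin 2x + (309/125)cos 3x - (351/250)sin 3x


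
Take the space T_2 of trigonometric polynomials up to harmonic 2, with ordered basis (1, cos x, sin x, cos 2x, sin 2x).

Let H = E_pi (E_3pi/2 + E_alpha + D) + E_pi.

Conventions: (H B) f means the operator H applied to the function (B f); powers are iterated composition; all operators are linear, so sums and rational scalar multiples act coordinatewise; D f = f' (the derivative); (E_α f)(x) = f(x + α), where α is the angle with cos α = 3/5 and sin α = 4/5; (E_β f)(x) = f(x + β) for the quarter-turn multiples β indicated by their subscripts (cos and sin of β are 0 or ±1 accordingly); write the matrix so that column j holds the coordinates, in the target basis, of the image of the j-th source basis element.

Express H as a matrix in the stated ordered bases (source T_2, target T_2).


image of 1: 3
image of cos x: -(8/5)cos x + (4/5)sin x
image of sin x: -(4/5)cos x - (8/5)sin x
image of cos 2x: -(7/25)cos 2x - (74/25)sin 2x
image of sin 2x: (74/25)cos 2x - (7/25)sin 2x
each image's coordinates form column j of the matrix

the matrix is [[3, 0, 0, 0, 0]; [0, -8/5, -4/5, 0, 0]; [0, 4/5, -8/5, 0, 0]; [0, 0, 0, -7/25, 74/25]; [0, 0, 0, -74/25, -7/25]] (rows listed top to bottom)


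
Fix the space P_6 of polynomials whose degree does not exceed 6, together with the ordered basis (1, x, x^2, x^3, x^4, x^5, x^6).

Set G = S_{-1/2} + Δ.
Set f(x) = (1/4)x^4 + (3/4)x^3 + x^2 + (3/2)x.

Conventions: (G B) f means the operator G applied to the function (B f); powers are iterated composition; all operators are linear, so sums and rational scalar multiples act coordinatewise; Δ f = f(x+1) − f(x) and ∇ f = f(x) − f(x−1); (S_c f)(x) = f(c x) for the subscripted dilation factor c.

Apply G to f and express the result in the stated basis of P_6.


g(x) = (1/64)x^4 + (29/32)x^3 + 4x^2 + (9/2)x + 7/2

S_{-1/2} f = (1/64)x^4 - (3/32)x^3 + (1/4)x^2 - (3/4)x
Δ f = x^3 + (15/4)x^2 + (21/4)x + 7/2
(S_{-1/2} + Δ) f = (1/64)x^4 + (29/32)x^3 + 4x^2 + (9/2)x + 7/2


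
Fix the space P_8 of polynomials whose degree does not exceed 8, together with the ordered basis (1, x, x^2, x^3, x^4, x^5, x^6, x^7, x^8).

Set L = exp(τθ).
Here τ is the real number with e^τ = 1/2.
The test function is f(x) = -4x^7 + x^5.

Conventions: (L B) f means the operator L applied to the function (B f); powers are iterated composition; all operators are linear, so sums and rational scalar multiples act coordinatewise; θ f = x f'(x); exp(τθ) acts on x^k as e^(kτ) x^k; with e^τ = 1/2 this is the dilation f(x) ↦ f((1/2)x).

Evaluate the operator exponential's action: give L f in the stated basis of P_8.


exp(τθ) x^k = e^(kτ) x^k; with e^τ = 1/2 this sends x^k to (1/2)^k x^k
x^5 ↦ 1/32 x^5
x^7 ↦ 1/128 x^7
applying this coordinatewise to f: exp(τθ) f = -(1/32)x^7 + (1/32)x^5

the image equals g(x) = -(1/32)x^7 + (1/32)x^5


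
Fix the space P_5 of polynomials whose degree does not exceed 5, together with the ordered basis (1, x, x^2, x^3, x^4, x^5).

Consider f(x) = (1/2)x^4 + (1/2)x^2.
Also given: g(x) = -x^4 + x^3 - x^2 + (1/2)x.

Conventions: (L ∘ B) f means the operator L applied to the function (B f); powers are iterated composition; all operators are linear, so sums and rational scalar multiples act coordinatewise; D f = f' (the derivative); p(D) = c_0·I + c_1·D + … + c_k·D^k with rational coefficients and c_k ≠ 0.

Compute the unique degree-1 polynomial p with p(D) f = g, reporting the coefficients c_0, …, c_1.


D^0 f = (1/2)x^4 + (1/2)x^2
D^1 f = 2x^3 + x
matching coefficients of g against c_0 f + c_1 Df + … from the top degree down determines the c_i
solution: c_0 = -2, c_1 = 1/2

c_0 = -2, c_1 = 1/2


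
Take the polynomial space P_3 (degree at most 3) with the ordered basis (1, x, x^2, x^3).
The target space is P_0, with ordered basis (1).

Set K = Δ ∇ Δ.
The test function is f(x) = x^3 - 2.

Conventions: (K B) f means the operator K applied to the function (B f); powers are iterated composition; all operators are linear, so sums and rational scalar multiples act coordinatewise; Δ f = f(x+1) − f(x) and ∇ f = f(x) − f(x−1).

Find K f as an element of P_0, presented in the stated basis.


Δ f = 3x^2 + 3x + 1
∇ Δ f = 6x
Δ ∇ Δ f = 6

g(x) = 6


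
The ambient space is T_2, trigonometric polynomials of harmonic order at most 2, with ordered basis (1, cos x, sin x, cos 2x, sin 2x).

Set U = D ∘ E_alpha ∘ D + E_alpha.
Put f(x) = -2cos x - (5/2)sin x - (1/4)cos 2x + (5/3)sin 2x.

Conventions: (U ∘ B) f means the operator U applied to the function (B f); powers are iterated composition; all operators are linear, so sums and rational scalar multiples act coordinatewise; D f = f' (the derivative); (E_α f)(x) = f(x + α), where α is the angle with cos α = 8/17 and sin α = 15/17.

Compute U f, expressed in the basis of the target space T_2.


the image equals g(x) = -(5283/1156)cos 2x + (625/289)sin 2x

D f = -(5/2)cos x + 2sin x + (10/3)cos 2x + (1/2)sin 2x
E_alpha D f = (10/17)cos x + (107/34)sin x - (1250/867)cos 2x - (1761/578)sin 2x
D E_alpha D f = (107/34)cos x - (10/17)sin x - (1761/289)cos 2x + (2500/867)sin 2x
E_alpha f = -(107/34)cos x + (10/17)sin x + (1761/1156)cos 2x - (625/867)sin 2x
(D ∘ E_alpha ∘ D + E_alpha) f = -(5283/1156)cos 2x + (625/289)sin 2x


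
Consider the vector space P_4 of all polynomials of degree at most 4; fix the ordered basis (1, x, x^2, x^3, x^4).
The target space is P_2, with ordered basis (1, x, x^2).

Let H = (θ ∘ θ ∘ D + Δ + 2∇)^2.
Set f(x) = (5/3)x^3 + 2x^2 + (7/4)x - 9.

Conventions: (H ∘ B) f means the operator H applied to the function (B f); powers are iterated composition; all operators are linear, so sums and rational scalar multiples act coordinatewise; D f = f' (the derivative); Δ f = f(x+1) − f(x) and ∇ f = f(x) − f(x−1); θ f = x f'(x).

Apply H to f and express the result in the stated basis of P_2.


D f = 5x^2 + 4x + 7/4
θ D f = 10x^2 + 4x
θ θ D f = 20x^2 + 4x
Δ f = 5x^2 + 9x + 65/12
∇ f = 5x^2 - x + 17/12
(2∇) f = 10x^2 - 2x + 17/6
(θ ∘ θ ∘ D + Δ + 2∇) f = 35x^2 + 11x + 33/4
D (θ ∘ θ ∘ D + Δ + 2∇) f = 70x + 11
θ D (θ ∘ θ ∘ D + Δ + 2∇) f = 70x
θ θ D (θ ∘ θ ∘ D + Δ + 2∇) f = 70x
Δ (θ ∘ θ ∘ D + Δ + 2∇) f = 70x + 46
∇ (θ ∘ θ ∘ D + Δ + 2∇) f = 70x - 24
(2∇) (θ ∘ θ ∘ D + Δ + 2∇) f = 140x - 48
(θ ∘ θ ∘ D + Δ + 2∇) (θ ∘ θ ∘ D + Δ + 2∇) f = 280x - 2

the result is g(x) = 280x - 2


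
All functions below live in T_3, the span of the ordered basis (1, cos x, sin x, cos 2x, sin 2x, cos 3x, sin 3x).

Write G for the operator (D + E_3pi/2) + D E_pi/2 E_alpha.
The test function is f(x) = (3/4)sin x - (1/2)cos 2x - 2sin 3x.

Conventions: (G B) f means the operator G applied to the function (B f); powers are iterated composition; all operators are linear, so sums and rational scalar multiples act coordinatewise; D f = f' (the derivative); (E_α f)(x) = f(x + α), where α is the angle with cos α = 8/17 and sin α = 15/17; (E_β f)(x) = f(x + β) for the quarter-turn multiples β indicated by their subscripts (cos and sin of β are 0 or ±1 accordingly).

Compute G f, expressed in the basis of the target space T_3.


D f = (3/4)cos x + sin 2x - 6cos 3x
E_3pi/2 f = -(3/4)cos x + (1/2)cos 2x - 2cos 3x
(D + E_3pi/2) f = (1/2)cos 2x + sin 2x - 8cos 3x
E_alpha f = (45/68)cos x + (6/17)sin x + (161/578)cos 2x + (120/289)sin 2x + (990/4913)cos 3x + (9776/4913)sin 3x
E_pi/2 E_alpha f = (6/17)cos x - (45/68)sin x - (161/578)cos 2x - (120/289)sin 2x - (9776/4913)cos 3x + (990/4913)sin 3x
D E_pi/2 E_alpha f = -(45/68)cos x - (6/17)sin x - (240/289)cos 2x + (161/289)sin 2x + (2970/4913)cos 3x + (29328/4913)sin 3x
((D + E_3pi/2) + D E_pi/2 E_alpha) f = -(45/68)cos x - (6/17)sin x - (191/578)cos 2x + (450/289)sin 2x - (36334/4913)cos 3x + (29328/4913)sin 3x

the result is g(x) = -(45/68)cos x - (6/17)sin x - (191/578)cos 2x + (450/289)sin 2x - (36334/4913)cos 3x + (29328/4913)sin 3x


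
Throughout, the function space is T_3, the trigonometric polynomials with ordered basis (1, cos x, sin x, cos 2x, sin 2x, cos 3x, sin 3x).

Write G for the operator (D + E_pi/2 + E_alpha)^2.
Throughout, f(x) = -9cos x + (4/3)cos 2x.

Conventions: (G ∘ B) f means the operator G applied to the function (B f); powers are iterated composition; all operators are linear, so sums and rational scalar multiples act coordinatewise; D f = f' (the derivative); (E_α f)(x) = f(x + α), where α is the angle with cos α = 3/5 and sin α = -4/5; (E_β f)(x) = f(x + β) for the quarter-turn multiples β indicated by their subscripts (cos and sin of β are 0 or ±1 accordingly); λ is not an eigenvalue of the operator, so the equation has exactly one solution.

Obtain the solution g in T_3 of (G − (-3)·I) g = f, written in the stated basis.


write g with unknown coordinates in the stated basis and equate coefficients in (G − (-3)·I) g = f
solving from the highest basis element down gives g = -3cos x - (9/4)sin x + (228/949)cos 2x - (512/2847)sin 2x
check: G g = (27/4)sin x + (1744/2847)cos 2x + (512/949)sin 2x
so G g − (-3)·g = -9cos x + (4/3)cos 2x = f ✓

the image equals g(x) = -3cos x - (9/4)sin x + (228/949)cos 2x - (512/2847)sin 2x


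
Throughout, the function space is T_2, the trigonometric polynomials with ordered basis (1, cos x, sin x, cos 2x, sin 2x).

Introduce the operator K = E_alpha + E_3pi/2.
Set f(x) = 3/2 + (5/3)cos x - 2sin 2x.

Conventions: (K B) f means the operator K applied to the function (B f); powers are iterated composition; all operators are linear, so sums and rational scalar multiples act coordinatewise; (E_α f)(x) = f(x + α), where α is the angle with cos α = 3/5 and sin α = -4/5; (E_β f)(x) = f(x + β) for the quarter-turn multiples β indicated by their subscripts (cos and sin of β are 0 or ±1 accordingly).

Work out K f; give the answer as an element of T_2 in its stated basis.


g(x) = 3 + cos x + 3sin x + (48/25)cos 2x + (64/25)sin 2x

E_alpha f = 3/2 + cos x + (4/3)sin x + (48/25)cos 2x + (14/25)sin 2x
E_3pi/2 f = 3/2 + (5/3)sin x + 2sin 2x
(E_alpha + E_3pi/2) f = 3 + cos x + 3sin x + (48/25)cos 2x + (64/25)sin 2x


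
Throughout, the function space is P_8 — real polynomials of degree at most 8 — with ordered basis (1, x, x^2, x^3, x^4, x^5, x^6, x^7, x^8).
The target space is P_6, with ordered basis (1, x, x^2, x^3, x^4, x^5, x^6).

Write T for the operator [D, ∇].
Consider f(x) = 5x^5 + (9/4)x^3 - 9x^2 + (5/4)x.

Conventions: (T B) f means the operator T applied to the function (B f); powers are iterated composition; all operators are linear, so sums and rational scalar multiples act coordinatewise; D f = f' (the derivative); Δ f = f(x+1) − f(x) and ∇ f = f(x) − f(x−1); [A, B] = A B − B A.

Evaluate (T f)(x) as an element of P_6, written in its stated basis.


∇ f = 25x^4 - 50x^3 + (227/4)x^2 - (199/4)x + 35/2
D ∇ f = 100x^3 - 150x^2 + (227/2)x - 199/4
D f = 25x^4 + (27/4)x^2 - 18x + 5/4
∇ D f = 100x^3 - 150x^2 + (227/2)x - 199/4
[D, ∇] f = 0

the image equals g(x) = 0


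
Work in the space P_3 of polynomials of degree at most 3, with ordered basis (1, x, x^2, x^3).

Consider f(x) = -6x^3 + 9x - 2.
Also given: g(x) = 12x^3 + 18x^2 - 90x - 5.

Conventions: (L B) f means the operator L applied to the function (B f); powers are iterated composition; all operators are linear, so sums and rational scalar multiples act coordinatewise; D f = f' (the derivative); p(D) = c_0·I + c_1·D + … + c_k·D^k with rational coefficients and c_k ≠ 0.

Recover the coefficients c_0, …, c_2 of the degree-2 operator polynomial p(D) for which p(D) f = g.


D^0 f = -6x^3 + 9x - 2
D^1 f = -18x^2 + 9
D^2 f = -36x
matching coefficients of g against c_0 f + c_1 Df + … from the top degree down determines the c_i
solution: c_0 = -2, c_1 = -1, c_2 = 2

c_0 = -2, c_1 = -1, c_2 = 2


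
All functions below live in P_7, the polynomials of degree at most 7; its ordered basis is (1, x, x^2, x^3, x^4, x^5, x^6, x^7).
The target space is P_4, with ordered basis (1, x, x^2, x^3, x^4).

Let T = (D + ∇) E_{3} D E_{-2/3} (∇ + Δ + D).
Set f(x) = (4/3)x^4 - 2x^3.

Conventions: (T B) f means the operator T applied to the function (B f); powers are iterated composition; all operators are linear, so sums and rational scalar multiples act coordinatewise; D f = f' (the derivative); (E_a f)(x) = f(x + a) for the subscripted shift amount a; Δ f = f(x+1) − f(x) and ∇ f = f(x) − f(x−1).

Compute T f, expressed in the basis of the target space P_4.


∇ f = (16/3)x^3 - 14x^2 + (34/3)x - 10/3
Δ f = (16/3)x^3 + 2x^2 - (2/3)x - 2/3
D f = (16/3)x^3 - 6x^2
(∇ + Δ + D) f = 16x^3 - 18x^2 + (32/3)x - 4
E_{-2/3} (∇ + Δ + D) f = 16x^3 - 50x^2 + 56x - 644/27
D E_{-2/3} (∇ + Δ + D) f = 48x^2 - 100x + 56
E_{3} D E_{-2/3} (∇ + Δ + D) f = 48x^2 + 188x + 188
D (E_{3} D E_{-2/3}) (∇ + Δ + D) f = 96x + 188
∇ (E_{3} D E_{-2/3}) (∇ + Δ + D) f = 96x + 140
(D + ∇) (E_{3} D E_{-2/3}) (∇ + Δ + D) f = 192x + 328

the image equals g(x) = 192x + 328


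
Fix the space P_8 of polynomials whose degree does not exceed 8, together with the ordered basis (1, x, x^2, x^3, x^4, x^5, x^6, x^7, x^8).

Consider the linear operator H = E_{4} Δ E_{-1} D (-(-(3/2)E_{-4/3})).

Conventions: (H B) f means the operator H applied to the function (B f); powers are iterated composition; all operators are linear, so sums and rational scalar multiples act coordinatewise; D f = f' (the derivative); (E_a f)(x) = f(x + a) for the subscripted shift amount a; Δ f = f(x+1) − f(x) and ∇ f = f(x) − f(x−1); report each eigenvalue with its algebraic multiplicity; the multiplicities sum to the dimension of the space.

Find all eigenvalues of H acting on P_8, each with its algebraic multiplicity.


image of 1: 0
image of x: 0
image of x^2: 3
image of x^3: 9x + 39/2
image of x^4: 18x^2 + 78x + 86
image of x^5: 30x^3 + 195x^2 + 430x + 5785/18
image of x^6: 45x^4 + 390x^3 + 1290x^2 + (5785/3)x + 9881/9
image of x^7: 63x^5 + (1365/2)x^4 + 3010x^3 + (40495/6)x^2 + (69167/9)x + 191737/54
image of x^8: 84x^6 + 1092x^5 + 6020x^4 + (161980/9)x^3 + (276668/9)x^2 + (766948/27)x + 2692036/243
the matrix is upper triangular; its diagonal is (0, 0, 0, 0, 0, 0, 0, 0, 0)
for a triangular matrix the eigenvalues are the diagonal entries, with algebraic multiplicity their repetition count

λ = 0 (multiplicity 9)


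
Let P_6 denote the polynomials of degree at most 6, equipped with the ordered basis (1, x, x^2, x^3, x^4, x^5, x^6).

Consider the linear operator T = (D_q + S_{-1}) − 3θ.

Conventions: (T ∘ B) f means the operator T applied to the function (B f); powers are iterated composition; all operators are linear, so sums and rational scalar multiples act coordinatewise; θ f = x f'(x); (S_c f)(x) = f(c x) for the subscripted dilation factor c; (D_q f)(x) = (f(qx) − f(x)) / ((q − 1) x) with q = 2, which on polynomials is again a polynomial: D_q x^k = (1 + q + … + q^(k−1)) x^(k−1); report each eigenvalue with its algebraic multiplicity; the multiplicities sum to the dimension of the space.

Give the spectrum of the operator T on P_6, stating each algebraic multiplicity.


image of 1: 1
image of x: -4x + 1
image of x^2: -5x^2 + 3x
image of x^3: -10x^3 + 7x^2
image of x^4: -11x^4 + 15x^3
image of x^5: -16x^5 + 31x^4
image of x^6: -17x^6 + 63x^5
the matrix is upper triangular; its diagonal is (1, -4, -5, -10, -11, -16, -17)
for a triangular matrix the eigenvalues are the diagonal entries, with algebraic multiplicity their repetition count

λ = -17 (multiplicity 1), λ = -16 (multiplicity 1), λ = -11 (multiplicity 1), λ = -10 (multiplicity 1), λ = -5 (multiplicity 1), λ = -4 (multiplicity 1), λ = 1 (multiplicity 1)


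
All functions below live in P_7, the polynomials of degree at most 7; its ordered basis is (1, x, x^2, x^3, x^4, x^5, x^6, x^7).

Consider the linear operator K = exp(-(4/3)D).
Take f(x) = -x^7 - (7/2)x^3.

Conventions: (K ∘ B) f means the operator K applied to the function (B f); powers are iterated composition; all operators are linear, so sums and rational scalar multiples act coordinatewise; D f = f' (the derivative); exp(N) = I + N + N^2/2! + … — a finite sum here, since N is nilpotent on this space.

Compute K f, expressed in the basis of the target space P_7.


order-1 term: (28/3)x^6 + 14x^2
order-2 term: -(112/3)x^5 - (56/3)x
order-3 term: (2240/27)x^4 + 224/27
order-4 term: -(8960/81)x^3
order-5 term: (7168/81)x^2
order-6 term: -(28672/729)x
order-7 term: 16384/2187
the series for exp(-(4/3)D) f terminates at order 7
exp(-(4/3)D) f = -x^7 + (28/3)x^6 - (112/3)x^5 + (2240/27)x^4 - (18487/162)x^3 + (8302/81)x^2 - (42280/729)x + 34528/2187

g(x) = -x^7 + (28/3)x^6 - (112/3)x^5 + (2240/27)x^4 - (18487/162)x^3 + (8302/81)x^2 - (42280/729)x + 34528/2187


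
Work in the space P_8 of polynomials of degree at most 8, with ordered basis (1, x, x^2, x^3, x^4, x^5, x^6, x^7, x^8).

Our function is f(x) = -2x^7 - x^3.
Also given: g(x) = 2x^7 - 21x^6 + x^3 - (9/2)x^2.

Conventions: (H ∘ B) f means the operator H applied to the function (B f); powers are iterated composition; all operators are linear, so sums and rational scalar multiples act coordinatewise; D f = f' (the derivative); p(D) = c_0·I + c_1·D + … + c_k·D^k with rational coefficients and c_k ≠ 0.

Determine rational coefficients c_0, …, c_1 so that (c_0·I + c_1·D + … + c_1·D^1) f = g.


D^0 f = -2x^7 - x^3
D^1 f = -14x^6 - 3x^2
matching coefficients of g against c_0 f + c_1 Df + … from the top degree down determines the c_i
solution: c_0 = -1, c_1 = 3/2

c_0 = -1, c_1 = 3/2


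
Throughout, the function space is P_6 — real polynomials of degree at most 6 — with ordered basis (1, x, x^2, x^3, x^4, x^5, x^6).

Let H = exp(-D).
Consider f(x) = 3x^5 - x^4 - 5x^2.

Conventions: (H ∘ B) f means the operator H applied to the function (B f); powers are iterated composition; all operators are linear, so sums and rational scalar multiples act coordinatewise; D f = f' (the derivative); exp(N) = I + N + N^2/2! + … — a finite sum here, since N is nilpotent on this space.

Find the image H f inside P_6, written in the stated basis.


g(x) = 3x^5 - 16x^4 + 34x^3 - 41x^2 + 29x - 9

order-1 term: -15x^4 + 4x^3 + 10x
order-2 term: 30x^3 - 6x^2 - 5
order-3 term: -30x^2 + 4x
order-4 term: 15x - 1
order-5 term: -3
the series for exp(-D) f terminates at order 5
exp(-D) f = 3x^5 - 16x^4 + 34x^3 - 41x^2 + 29x - 9


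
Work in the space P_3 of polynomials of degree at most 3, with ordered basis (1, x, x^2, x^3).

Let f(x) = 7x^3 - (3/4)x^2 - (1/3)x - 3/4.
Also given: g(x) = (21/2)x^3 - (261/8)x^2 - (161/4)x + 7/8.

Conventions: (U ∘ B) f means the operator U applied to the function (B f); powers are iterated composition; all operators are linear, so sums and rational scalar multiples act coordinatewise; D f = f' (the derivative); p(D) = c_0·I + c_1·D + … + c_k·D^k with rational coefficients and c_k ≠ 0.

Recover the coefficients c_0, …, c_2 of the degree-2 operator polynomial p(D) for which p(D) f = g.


p(D) = (3/2)·I − (3/2)·D − D^2, i.e. c_0 = 3/2, c_1 = -3/2, c_2 = -1

D^0 f = 7x^3 - (3/4)x^2 - (1/3)x - 3/4
D^1 f = 21x^2 - (3/2)x - 1/3
D^2 f = 42x - 3/2
matching coefficients of g against c_0 f + c_1 Df + … from the top degree down determines the c_i
solution: c_0 = 3/2, c_1 = -3/2, c_2 = -1


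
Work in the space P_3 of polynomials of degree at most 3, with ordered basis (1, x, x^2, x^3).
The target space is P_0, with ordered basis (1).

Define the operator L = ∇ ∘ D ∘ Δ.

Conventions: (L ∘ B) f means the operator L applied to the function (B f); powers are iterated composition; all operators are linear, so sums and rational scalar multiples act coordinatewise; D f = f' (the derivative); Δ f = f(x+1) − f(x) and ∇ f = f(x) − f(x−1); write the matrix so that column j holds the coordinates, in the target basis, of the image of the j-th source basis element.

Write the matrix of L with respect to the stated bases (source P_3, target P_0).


image of 1: 0
image of x: 0
image of x^2: 0
image of x^3: 6
each image's coordinates form column j of the matrix

the matrix is [[0, 0, 0, 6]] (rows listed top to bottom)


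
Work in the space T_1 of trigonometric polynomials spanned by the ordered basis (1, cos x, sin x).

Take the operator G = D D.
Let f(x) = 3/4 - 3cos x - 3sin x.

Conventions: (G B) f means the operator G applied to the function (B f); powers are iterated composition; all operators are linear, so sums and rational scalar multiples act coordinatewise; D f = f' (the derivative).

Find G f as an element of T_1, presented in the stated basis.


D f = -3cos x + 3sin x
D D f = 3cos x + 3sin x

g(x) = 3cos x + 3sin x


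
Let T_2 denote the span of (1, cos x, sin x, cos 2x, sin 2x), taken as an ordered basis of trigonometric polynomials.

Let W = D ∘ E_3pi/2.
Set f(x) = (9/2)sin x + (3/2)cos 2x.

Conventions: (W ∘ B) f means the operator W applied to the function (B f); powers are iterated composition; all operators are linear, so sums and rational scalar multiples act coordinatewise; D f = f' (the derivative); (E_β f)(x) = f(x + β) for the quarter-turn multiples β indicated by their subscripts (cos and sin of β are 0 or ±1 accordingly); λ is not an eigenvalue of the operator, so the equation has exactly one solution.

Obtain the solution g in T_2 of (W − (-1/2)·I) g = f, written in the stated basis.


the image equals g(x) = 3sin x + (3/17)cos 2x - (12/17)sin 2x

write g with unknown coordinates in the stated basis and equate coefficients in (W − (-1/2)·I) g = f
solving from the highest basis element down gives g = 3sin x + (3/17)cos 2x - (12/17)sin 2x
check: W g = 3sin x + (24/17)cos 2x + (6/17)sin 2x
so W g − (-1/2)·g = (9/2)sin x + (3/2)cos 2x = f ✓


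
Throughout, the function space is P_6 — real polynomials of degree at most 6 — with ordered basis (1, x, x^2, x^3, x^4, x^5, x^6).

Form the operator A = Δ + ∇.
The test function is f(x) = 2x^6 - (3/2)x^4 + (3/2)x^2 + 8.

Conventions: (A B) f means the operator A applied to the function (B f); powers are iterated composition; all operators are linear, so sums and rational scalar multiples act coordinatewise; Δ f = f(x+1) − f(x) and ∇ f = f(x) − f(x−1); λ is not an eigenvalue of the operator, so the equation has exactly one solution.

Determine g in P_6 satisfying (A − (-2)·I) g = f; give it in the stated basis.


write g with unknown coordinates in the stated basis and equate coefficients in (A − (-2)·I) g = f
solving from the highest basis element down gives g = x^6 - 6x^5 + (117/4)x^4 - 137x^3 + (1887/4)x^2 - (2133/2)x + 2427/2
check: A g = 12x^5 - 60x^4 + 274x^3 - 942x^2 + 2133x - 2419
so A g − (-2)·g = 2x^6 - (3/2)x^4 + (3/2)x^2 + 8 = f ✓

the image equals g(x) = x^6 - 6x^5 + (117/4)x^4 - 137x^3 + (1887/4)x^2 - (2133/2)x + 2427/2


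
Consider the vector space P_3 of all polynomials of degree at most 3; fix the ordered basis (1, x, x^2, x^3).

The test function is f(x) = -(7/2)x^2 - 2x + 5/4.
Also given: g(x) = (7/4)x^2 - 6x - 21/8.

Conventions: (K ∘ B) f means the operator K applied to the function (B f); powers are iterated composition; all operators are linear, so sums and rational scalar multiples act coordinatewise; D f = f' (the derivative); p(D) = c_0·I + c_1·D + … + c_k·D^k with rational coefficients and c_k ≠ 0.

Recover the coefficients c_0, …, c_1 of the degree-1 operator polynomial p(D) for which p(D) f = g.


D^0 f = -(7/2)x^2 - 2x + 5/4
D^1 f = -7x - 2
matching coefficients of g against c_0 f + c_1 Df + … from the top degree down determines the c_i
solution: c_0 = -1/2, c_1 = 1

p(D) = -(1/2)·I + D, i.e. c_0 = -1/2, c_1 = 1


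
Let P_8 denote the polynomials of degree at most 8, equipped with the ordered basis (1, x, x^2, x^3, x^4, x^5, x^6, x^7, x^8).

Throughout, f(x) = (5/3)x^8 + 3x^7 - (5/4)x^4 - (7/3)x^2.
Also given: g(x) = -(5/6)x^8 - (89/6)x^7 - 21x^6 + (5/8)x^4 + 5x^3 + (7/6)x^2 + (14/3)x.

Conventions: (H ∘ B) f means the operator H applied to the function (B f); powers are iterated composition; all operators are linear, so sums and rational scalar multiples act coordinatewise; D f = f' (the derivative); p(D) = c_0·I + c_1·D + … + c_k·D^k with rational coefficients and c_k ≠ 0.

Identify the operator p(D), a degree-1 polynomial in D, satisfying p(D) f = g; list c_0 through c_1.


c_0 = -1/2, c_1 = -1

D^0 f = (5/3)x^8 + 3x^7 - (5/4)x^4 - (7/3)x^2
D^1 f = (40/3)x^7 + 21x^6 - 5x^3 - (14/3)x
matching coefficients of g against c_0 f + c_1 Df + … from the top degree down determines the c_i
solution: c_0 = -1/2, c_1 = -1


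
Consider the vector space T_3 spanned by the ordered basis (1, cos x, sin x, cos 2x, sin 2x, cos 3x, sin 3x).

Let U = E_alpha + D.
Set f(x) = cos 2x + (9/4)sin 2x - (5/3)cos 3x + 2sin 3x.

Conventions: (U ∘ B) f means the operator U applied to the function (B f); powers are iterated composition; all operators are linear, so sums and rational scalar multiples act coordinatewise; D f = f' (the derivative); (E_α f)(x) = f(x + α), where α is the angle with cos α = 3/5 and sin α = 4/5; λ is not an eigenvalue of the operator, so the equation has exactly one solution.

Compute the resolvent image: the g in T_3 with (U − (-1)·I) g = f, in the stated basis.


the result is g(x) = -(297/464)cos 2x + (229/464)sin 2x - (2554/4215)cos 3x - (2047/4215)sin 3x

write g with unknown coordinates in the stated basis and equate coefficients in (U − (-1)·I) g = f
solving from the highest basis element down gives g = -(297/464)cos 2x + (229/464)sin 2x - (2554/4215)cos 3x - (2047/4215)sin 3x
check: U g = (761/464)cos 2x + (815/464)sin 2x - (4471/4215)cos 3x + (10477/4215)sin 3x
so U g − (-1)·g = cos 2x + (9/4)sin 2x - (5/3)cos 3x + 2sin 3x = f ✓


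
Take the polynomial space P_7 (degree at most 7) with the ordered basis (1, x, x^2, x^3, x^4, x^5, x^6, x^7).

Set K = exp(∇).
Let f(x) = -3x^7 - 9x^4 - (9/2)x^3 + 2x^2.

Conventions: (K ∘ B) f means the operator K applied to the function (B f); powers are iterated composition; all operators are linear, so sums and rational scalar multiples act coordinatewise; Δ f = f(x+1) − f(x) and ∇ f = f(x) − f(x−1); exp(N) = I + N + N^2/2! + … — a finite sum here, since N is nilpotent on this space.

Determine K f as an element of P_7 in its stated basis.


order-1 term: -21x^6 + 63x^5 - 105x^4 + 69x^3 - (45/2)x^2 + (5/2)x - 1/2
order-2 term: -63x^5 + 315x^4 - 735x^3 + 891x^2 - (1113/2)x + 283/2
order-3 term: -105x^4 + 630x^3 - 1575x^2 + 1854x - 1707/2
order-4 term: -105x^3 + 630x^2 - 1365x + 1041
order-5 term: -63x^2 + 315x - 420
order-6 term: -21x + 63
order-7 term: -3
the series for exp(∇) f terminates at order 7
exp(∇) f = -3x^7 - 21x^6 + 96x^4 - (291/2)x^3 - (275/2)x^2 + 229x - 63/2

the image equals g(x) = -3x^7 - 21x^6 + 96x^4 - (291/2)x^3 - (275/2)x^2 + 229x - 63/2


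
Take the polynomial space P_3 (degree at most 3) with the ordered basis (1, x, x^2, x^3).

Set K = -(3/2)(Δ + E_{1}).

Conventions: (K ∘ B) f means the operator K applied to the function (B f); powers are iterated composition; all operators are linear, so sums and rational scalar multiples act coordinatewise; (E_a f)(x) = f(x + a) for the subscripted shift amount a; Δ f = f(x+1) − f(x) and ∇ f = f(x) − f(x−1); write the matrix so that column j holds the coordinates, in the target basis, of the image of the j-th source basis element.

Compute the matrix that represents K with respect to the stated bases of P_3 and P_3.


image of 1: -3/2
image of x: -(3/2)x - 3
image of x^2: -(3/2)x^2 - 6x - 3
image of x^3: -(3/2)x^3 - 9x^2 - 9x - 3
each image's coordinates form column j of the matrix

the matrix is [[-3/2, -3, -3, -3]; [0, -3/2, -6, -9]; [0, 0, -3/2, -9]; [0, 0, 0, -3/2]] (rows listed top to bottom)


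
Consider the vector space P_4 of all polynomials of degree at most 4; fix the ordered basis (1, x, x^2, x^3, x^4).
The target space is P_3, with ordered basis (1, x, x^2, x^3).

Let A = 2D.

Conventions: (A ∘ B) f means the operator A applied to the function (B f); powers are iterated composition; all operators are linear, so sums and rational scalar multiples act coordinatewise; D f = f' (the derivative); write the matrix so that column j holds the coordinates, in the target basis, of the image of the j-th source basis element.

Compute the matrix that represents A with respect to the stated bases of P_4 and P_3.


the matrix is [[0, 2, 0, 0, 0]; [0, 0, 4, 0, 0]; [0, 0, 0, 6, 0]; [0, 0, 0, 0, 8]] (rows listed top to bottom)

image of 1: 0
image of x: 2
image of x^2: 4x
image of x^3: 6x^2
image of x^4: 8x^3
each image's coordinates form column j of the matrix


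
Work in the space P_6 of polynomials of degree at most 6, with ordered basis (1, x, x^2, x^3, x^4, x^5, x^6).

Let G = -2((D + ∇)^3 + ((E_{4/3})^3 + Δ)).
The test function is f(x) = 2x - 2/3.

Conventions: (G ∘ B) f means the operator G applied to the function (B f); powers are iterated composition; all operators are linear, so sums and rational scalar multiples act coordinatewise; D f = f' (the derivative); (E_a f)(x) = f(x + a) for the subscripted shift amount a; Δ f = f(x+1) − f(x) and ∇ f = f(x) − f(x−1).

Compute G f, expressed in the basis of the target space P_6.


D f = 2
∇ f = 2
(D + ∇) f = 4
D (D + ∇) f = 0
∇ (D + ∇) f = 0
(D + ∇) (D + ∇) f = 0
D (D + ∇) (D + ∇) f = 0
∇ (D + ∇) (D + ∇) f = 0
(D + ∇) (D + ∇) (D + ∇) f = 0
E_{4/3} f = 2x + 2
E_{4/3} E_{4/3} f = 2x + 14/3
E_{4/3} E_{4/3} E_{4/3} f = 2x + 22/3
Δ f = 2
((E_{4/3})^3 + Δ) f = 2x + 28/3
((D + ∇)^3 + ((E_{4/3})^3 + Δ)) f = 2x + 28/3
(-2((D + ∇)^3 + ((E_{4/3})^3 + Δ))) f = -4x - 56/3

the result is g(x) = -4x - 56/3


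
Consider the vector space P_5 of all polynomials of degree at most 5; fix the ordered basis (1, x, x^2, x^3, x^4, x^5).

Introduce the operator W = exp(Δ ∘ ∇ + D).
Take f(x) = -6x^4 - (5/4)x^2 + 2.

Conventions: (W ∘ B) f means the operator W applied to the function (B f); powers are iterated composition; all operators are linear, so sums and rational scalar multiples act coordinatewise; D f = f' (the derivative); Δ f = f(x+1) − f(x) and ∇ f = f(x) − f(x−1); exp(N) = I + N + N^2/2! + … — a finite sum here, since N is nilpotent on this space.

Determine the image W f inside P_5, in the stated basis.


order-1 term: -24x^3 - 72x^2 - (5/2)x - 29/2
order-2 term: -36x^2 - 144x - 293/4
order-3 term: -24x - 72
order-4 term: -6
the series for exp(Δ ∘ ∇ + D) f terminates at order 4
exp(Δ ∘ ∇ + D) f = -6x^4 - 24x^3 - (437/4)x^2 - (341/2)x - 655/4

g(x) = -6x^4 - 24x^3 - (437/4)x^2 - (341/2)x - 655/4


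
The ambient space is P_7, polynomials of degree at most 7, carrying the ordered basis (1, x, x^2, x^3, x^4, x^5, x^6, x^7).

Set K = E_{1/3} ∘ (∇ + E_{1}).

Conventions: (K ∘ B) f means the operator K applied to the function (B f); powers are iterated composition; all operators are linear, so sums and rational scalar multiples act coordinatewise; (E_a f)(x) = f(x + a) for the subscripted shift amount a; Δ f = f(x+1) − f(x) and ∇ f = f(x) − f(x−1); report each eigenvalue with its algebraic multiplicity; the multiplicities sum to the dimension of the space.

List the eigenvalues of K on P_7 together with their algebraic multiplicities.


image of 1: 1
image of x: x + 7/3
image of x^2: x^2 + (14/3)x + 13/9
image of x^3: x^3 + 7x^2 + (13/3)x + 73/27
image of x^4: x^4 + (28/3)x^3 + (26/3)x^2 + (292/27)x + 241/81
image of x^5: x^5 + (35/3)x^4 + (130/9)x^3 + (730/27)x^2 + (1205/81)x + 1057/243
image of x^6: x^6 + 14x^5 + (65/3)x^4 + (1460/27)x^3 + (1205/27)x^2 + (2114/81)x + 4033/729
image of x^7: x^7 + (49/3)x^6 + (91/3)x^5 + (2555/27)x^4 + (8435/81)x^3 + (7399/81)x^2 + (28231/729)x + 16513/2187
the matrix is upper triangular; its diagonal is (1, 1, 1, 1, 1, 1, 1, 1)
for a triangular matrix the eigenvalues are the diagonal entries, with algebraic multiplicity their repetition count

λ = 1 (multiplicity 8)


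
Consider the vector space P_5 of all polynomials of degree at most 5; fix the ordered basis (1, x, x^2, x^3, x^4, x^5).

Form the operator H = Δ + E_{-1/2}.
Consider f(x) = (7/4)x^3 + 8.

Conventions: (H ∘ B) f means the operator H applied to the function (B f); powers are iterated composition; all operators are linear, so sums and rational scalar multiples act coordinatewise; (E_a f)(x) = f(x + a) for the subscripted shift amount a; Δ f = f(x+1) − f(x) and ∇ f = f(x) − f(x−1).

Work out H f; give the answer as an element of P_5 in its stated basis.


g(x) = (7/4)x^3 + (21/8)x^2 + (105/16)x + 305/32

Δ f = (21/4)x^2 + (21/4)x + 7/4
E_{-1/2} f = (7/4)x^3 - (21/8)x^2 + (21/16)x + 249/32
(Δ + E_{-1/2}) f = (7/4)x^3 + (21/8)x^2 + (105/16)x + 305/32


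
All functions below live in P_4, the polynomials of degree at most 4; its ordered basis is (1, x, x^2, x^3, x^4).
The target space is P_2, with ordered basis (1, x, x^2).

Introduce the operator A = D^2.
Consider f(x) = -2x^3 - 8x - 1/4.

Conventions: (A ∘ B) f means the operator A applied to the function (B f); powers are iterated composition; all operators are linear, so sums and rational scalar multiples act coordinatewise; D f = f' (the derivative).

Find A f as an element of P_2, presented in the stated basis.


D f = -6x^2 - 8
D D f = -12x

the image equals g(x) = -12x


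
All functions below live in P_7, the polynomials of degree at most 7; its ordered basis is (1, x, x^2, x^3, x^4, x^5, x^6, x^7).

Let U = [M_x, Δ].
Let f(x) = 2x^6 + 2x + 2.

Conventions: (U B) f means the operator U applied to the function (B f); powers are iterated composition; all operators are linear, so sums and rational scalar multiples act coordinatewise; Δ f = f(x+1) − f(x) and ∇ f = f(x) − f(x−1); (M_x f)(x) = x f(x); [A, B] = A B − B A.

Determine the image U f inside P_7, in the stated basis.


the image equals g(x) = -2x^6 - 12x^5 - 30x^4 - 40x^3 - 30x^2 - 14x - 6

Δ f = 12x^5 + 30x^4 + 40x^3 + 30x^2 + 12x + 4
M_x Δ f = 12x^6 + 30x^5 + 40x^4 + 30x^3 + 12x^2 + 4x
M_x f = 2x^7 + 2x^2 + 2x
Δ M_x f = 14x^6 + 42x^5 + 70x^4 + 70x^3 + 42x^2 + 18x + 6
[M_x, Δ] f = -2x^6 - 12x^5 - 30x^4 - 40x^3 - 30x^2 - 14x - 6


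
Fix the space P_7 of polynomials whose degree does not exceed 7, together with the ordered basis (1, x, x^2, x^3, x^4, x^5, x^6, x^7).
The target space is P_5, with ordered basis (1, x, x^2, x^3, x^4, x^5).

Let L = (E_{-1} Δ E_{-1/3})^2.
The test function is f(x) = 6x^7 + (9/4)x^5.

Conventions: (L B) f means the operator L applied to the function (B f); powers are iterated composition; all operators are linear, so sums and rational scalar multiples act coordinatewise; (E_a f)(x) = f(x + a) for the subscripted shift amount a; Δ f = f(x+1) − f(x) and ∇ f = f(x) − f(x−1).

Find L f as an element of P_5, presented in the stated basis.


g(x) = 252x^5 - 2100x^4 + 7465x^3 - (41975/3)x^2 + (246667/18)x - 300835/54

E_{-1/3} f = 6x^7 - 14x^6 + (65/4)x^5 - (415/36)x^4 + (275/54)x^3 - (73/54)x^2 + (191/972)x - 35/2916
Δ E_{-1/3} f = 42x^6 + 42x^5 + (325/4)x^4 + (835/18)x^3 + (443/18)x^2 + (617/108)x + 641/972
E_{-1} Δ E_{-1/3} f = 42x^6 - 210x^5 + (2005/4)x^4 - (12575/18)x^3 + (10493/18)x^2 - (29305/108)x + 52895/972
E_{-1/3} (E_{-1} Δ E_{-1/3}) f = 42x^6 - 294x^5 + (3685/4)x^4 - (29365/18)x^3 + (30623/18)x^2 - (105959/108)x + 235829/972
Δ E_{-1/3} (E_{-1} Δ E_{-1/3}) f = 252x^5 - 840x^4 + 1585x^3 - (5030/3)x^2 + (17557/18)x - 6533/27
E_{-1} Δ E_{-1/3} (E_{-1} Δ E_{-1/3}) f = 252x^5 - 2100x^4 + 7465x^3 - (41975/3)x^2 + (246667/18)x - 300835/54


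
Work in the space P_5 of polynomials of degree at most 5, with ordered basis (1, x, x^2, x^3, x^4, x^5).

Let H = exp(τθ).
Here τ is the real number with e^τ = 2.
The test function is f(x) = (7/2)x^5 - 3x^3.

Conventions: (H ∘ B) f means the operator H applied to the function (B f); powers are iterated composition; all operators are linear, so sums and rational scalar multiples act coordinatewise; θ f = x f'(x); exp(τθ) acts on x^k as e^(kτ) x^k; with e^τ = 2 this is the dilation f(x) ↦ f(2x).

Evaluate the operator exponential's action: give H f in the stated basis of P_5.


exp(τθ) x^k = e^(kτ) x^k; with e^τ = 2 this sends x^k to 2^k x^k
x^3 ↦ 8 x^3
x^5 ↦ 32 x^5
applying this coordinatewise to f: exp(τθ) f = 112x^5 - 24x^3

the result is g(x) = 112x^5 - 24x^3
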